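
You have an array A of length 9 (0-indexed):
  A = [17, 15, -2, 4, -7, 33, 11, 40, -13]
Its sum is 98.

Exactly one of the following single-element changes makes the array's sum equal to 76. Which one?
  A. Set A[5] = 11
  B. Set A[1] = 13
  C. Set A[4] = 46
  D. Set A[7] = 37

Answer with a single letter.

Answer: A

Derivation:
Option A: A[5] 33->11, delta=-22, new_sum=98+(-22)=76 <-- matches target
Option B: A[1] 15->13, delta=-2, new_sum=98+(-2)=96
Option C: A[4] -7->46, delta=53, new_sum=98+(53)=151
Option D: A[7] 40->37, delta=-3, new_sum=98+(-3)=95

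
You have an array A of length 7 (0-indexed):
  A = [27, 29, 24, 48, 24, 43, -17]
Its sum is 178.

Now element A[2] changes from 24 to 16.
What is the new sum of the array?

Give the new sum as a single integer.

Answer: 170

Derivation:
Old value at index 2: 24
New value at index 2: 16
Delta = 16 - 24 = -8
New sum = old_sum + delta = 178 + (-8) = 170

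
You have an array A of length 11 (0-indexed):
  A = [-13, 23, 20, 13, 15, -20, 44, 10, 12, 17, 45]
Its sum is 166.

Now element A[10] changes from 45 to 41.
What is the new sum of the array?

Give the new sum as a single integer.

Old value at index 10: 45
New value at index 10: 41
Delta = 41 - 45 = -4
New sum = old_sum + delta = 166 + (-4) = 162

Answer: 162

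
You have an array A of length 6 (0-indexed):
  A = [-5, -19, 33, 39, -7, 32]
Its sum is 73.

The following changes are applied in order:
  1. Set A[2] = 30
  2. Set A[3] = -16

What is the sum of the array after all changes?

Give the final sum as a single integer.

Initial sum: 73
Change 1: A[2] 33 -> 30, delta = -3, sum = 70
Change 2: A[3] 39 -> -16, delta = -55, sum = 15

Answer: 15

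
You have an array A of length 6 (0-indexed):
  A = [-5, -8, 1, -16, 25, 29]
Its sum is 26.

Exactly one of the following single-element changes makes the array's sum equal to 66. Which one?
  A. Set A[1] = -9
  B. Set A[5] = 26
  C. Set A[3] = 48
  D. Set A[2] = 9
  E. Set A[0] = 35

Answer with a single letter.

Answer: E

Derivation:
Option A: A[1] -8->-9, delta=-1, new_sum=26+(-1)=25
Option B: A[5] 29->26, delta=-3, new_sum=26+(-3)=23
Option C: A[3] -16->48, delta=64, new_sum=26+(64)=90
Option D: A[2] 1->9, delta=8, new_sum=26+(8)=34
Option E: A[0] -5->35, delta=40, new_sum=26+(40)=66 <-- matches target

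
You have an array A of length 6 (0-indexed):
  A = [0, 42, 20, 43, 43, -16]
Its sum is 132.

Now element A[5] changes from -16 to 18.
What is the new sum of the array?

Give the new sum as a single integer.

Old value at index 5: -16
New value at index 5: 18
Delta = 18 - -16 = 34
New sum = old_sum + delta = 132 + (34) = 166

Answer: 166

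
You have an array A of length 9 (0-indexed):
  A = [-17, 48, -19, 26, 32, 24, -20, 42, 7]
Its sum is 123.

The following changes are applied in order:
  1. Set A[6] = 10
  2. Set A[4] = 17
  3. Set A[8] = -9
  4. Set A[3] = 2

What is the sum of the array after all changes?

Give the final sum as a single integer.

Answer: 98

Derivation:
Initial sum: 123
Change 1: A[6] -20 -> 10, delta = 30, sum = 153
Change 2: A[4] 32 -> 17, delta = -15, sum = 138
Change 3: A[8] 7 -> -9, delta = -16, sum = 122
Change 4: A[3] 26 -> 2, delta = -24, sum = 98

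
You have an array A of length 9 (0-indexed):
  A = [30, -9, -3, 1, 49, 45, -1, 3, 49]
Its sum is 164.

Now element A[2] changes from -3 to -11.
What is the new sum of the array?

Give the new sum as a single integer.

Old value at index 2: -3
New value at index 2: -11
Delta = -11 - -3 = -8
New sum = old_sum + delta = 164 + (-8) = 156

Answer: 156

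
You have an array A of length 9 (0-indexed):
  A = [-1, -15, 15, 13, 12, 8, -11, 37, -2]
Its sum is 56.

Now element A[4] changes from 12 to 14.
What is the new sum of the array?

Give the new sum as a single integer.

Answer: 58

Derivation:
Old value at index 4: 12
New value at index 4: 14
Delta = 14 - 12 = 2
New sum = old_sum + delta = 56 + (2) = 58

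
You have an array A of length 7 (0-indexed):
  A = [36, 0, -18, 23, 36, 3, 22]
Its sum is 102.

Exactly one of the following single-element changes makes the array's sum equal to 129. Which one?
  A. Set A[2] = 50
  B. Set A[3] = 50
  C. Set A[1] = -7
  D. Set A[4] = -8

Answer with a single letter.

Option A: A[2] -18->50, delta=68, new_sum=102+(68)=170
Option B: A[3] 23->50, delta=27, new_sum=102+(27)=129 <-- matches target
Option C: A[1] 0->-7, delta=-7, new_sum=102+(-7)=95
Option D: A[4] 36->-8, delta=-44, new_sum=102+(-44)=58

Answer: B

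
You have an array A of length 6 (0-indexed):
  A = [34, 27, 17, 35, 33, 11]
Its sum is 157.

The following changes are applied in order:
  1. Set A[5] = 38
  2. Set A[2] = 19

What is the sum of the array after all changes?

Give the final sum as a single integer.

Answer: 186

Derivation:
Initial sum: 157
Change 1: A[5] 11 -> 38, delta = 27, sum = 184
Change 2: A[2] 17 -> 19, delta = 2, sum = 186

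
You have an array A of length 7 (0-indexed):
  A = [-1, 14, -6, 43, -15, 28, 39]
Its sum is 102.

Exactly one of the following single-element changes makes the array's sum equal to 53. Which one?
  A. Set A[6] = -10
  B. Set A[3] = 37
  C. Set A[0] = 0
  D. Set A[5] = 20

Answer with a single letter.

Option A: A[6] 39->-10, delta=-49, new_sum=102+(-49)=53 <-- matches target
Option B: A[3] 43->37, delta=-6, new_sum=102+(-6)=96
Option C: A[0] -1->0, delta=1, new_sum=102+(1)=103
Option D: A[5] 28->20, delta=-8, new_sum=102+(-8)=94

Answer: A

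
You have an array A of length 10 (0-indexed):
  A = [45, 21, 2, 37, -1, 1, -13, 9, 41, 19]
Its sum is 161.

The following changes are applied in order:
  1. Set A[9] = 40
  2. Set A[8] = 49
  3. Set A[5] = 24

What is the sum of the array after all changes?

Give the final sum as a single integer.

Answer: 213

Derivation:
Initial sum: 161
Change 1: A[9] 19 -> 40, delta = 21, sum = 182
Change 2: A[8] 41 -> 49, delta = 8, sum = 190
Change 3: A[5] 1 -> 24, delta = 23, sum = 213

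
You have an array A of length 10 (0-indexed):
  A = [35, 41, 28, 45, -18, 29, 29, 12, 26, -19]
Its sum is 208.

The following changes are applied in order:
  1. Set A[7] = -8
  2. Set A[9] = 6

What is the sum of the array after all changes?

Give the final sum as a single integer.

Initial sum: 208
Change 1: A[7] 12 -> -8, delta = -20, sum = 188
Change 2: A[9] -19 -> 6, delta = 25, sum = 213

Answer: 213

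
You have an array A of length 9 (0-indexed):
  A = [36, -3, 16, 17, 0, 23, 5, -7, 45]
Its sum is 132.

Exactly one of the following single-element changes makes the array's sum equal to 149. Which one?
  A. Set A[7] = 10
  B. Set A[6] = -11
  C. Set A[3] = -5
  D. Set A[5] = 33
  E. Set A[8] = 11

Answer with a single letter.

Option A: A[7] -7->10, delta=17, new_sum=132+(17)=149 <-- matches target
Option B: A[6] 5->-11, delta=-16, new_sum=132+(-16)=116
Option C: A[3] 17->-5, delta=-22, new_sum=132+(-22)=110
Option D: A[5] 23->33, delta=10, new_sum=132+(10)=142
Option E: A[8] 45->11, delta=-34, new_sum=132+(-34)=98

Answer: A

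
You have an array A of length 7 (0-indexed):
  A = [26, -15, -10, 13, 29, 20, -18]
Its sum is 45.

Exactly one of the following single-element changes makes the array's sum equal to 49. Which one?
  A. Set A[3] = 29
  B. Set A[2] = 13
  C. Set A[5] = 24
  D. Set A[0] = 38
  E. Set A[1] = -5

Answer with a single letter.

Option A: A[3] 13->29, delta=16, new_sum=45+(16)=61
Option B: A[2] -10->13, delta=23, new_sum=45+(23)=68
Option C: A[5] 20->24, delta=4, new_sum=45+(4)=49 <-- matches target
Option D: A[0] 26->38, delta=12, new_sum=45+(12)=57
Option E: A[1] -15->-5, delta=10, new_sum=45+(10)=55

Answer: C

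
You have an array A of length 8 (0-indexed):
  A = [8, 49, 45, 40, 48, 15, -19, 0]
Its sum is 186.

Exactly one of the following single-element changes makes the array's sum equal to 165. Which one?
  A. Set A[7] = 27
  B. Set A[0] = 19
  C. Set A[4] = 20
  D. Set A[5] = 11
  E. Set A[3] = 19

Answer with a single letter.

Answer: E

Derivation:
Option A: A[7] 0->27, delta=27, new_sum=186+(27)=213
Option B: A[0] 8->19, delta=11, new_sum=186+(11)=197
Option C: A[4] 48->20, delta=-28, new_sum=186+(-28)=158
Option D: A[5] 15->11, delta=-4, new_sum=186+(-4)=182
Option E: A[3] 40->19, delta=-21, new_sum=186+(-21)=165 <-- matches target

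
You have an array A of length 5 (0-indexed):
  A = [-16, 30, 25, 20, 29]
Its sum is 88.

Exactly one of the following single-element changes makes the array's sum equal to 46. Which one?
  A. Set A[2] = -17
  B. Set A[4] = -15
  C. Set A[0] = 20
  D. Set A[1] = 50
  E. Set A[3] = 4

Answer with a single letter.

Answer: A

Derivation:
Option A: A[2] 25->-17, delta=-42, new_sum=88+(-42)=46 <-- matches target
Option B: A[4] 29->-15, delta=-44, new_sum=88+(-44)=44
Option C: A[0] -16->20, delta=36, new_sum=88+(36)=124
Option D: A[1] 30->50, delta=20, new_sum=88+(20)=108
Option E: A[3] 20->4, delta=-16, new_sum=88+(-16)=72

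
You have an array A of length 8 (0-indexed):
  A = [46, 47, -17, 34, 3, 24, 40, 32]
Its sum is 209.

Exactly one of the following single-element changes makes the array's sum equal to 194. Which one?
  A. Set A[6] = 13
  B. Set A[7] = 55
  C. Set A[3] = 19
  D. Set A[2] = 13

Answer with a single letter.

Answer: C

Derivation:
Option A: A[6] 40->13, delta=-27, new_sum=209+(-27)=182
Option B: A[7] 32->55, delta=23, new_sum=209+(23)=232
Option C: A[3] 34->19, delta=-15, new_sum=209+(-15)=194 <-- matches target
Option D: A[2] -17->13, delta=30, new_sum=209+(30)=239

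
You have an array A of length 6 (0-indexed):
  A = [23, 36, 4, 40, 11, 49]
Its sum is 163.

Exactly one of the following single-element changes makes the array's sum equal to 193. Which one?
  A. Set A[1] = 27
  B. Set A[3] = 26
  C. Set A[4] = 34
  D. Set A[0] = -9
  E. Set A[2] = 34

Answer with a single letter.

Option A: A[1] 36->27, delta=-9, new_sum=163+(-9)=154
Option B: A[3] 40->26, delta=-14, new_sum=163+(-14)=149
Option C: A[4] 11->34, delta=23, new_sum=163+(23)=186
Option D: A[0] 23->-9, delta=-32, new_sum=163+(-32)=131
Option E: A[2] 4->34, delta=30, new_sum=163+(30)=193 <-- matches target

Answer: E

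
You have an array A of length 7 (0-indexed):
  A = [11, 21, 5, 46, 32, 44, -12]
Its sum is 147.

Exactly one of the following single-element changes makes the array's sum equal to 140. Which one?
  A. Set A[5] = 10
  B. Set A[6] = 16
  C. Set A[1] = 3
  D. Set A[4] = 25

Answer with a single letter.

Option A: A[5] 44->10, delta=-34, new_sum=147+(-34)=113
Option B: A[6] -12->16, delta=28, new_sum=147+(28)=175
Option C: A[1] 21->3, delta=-18, new_sum=147+(-18)=129
Option D: A[4] 32->25, delta=-7, new_sum=147+(-7)=140 <-- matches target

Answer: D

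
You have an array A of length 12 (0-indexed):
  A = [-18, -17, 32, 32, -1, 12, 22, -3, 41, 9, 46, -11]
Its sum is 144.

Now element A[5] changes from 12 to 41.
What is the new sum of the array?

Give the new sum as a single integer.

Answer: 173

Derivation:
Old value at index 5: 12
New value at index 5: 41
Delta = 41 - 12 = 29
New sum = old_sum + delta = 144 + (29) = 173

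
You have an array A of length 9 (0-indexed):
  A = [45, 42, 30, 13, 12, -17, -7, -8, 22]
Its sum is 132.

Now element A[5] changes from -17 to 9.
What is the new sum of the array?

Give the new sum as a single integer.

Answer: 158

Derivation:
Old value at index 5: -17
New value at index 5: 9
Delta = 9 - -17 = 26
New sum = old_sum + delta = 132 + (26) = 158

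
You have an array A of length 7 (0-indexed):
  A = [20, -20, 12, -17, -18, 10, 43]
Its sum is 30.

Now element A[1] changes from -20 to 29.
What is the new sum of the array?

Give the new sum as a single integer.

Old value at index 1: -20
New value at index 1: 29
Delta = 29 - -20 = 49
New sum = old_sum + delta = 30 + (49) = 79

Answer: 79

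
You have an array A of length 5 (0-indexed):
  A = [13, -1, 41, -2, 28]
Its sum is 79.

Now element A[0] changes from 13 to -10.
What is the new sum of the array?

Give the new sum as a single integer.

Old value at index 0: 13
New value at index 0: -10
Delta = -10 - 13 = -23
New sum = old_sum + delta = 79 + (-23) = 56

Answer: 56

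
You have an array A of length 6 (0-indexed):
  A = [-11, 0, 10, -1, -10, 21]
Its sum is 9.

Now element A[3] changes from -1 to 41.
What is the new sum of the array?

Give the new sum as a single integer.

Old value at index 3: -1
New value at index 3: 41
Delta = 41 - -1 = 42
New sum = old_sum + delta = 9 + (42) = 51

Answer: 51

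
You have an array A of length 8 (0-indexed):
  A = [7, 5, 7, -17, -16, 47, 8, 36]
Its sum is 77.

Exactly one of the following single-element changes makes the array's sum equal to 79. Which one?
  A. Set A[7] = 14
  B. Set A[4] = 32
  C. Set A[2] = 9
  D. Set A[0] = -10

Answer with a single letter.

Answer: C

Derivation:
Option A: A[7] 36->14, delta=-22, new_sum=77+(-22)=55
Option B: A[4] -16->32, delta=48, new_sum=77+(48)=125
Option C: A[2] 7->9, delta=2, new_sum=77+(2)=79 <-- matches target
Option D: A[0] 7->-10, delta=-17, new_sum=77+(-17)=60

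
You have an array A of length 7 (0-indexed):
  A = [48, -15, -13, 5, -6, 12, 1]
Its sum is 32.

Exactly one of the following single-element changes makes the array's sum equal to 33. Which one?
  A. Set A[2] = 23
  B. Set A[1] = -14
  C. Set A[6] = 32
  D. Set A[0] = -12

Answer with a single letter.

Option A: A[2] -13->23, delta=36, new_sum=32+(36)=68
Option B: A[1] -15->-14, delta=1, new_sum=32+(1)=33 <-- matches target
Option C: A[6] 1->32, delta=31, new_sum=32+(31)=63
Option D: A[0] 48->-12, delta=-60, new_sum=32+(-60)=-28

Answer: B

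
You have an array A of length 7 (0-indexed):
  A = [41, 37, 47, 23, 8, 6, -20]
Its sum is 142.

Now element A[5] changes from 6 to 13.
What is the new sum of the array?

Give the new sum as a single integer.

Old value at index 5: 6
New value at index 5: 13
Delta = 13 - 6 = 7
New sum = old_sum + delta = 142 + (7) = 149

Answer: 149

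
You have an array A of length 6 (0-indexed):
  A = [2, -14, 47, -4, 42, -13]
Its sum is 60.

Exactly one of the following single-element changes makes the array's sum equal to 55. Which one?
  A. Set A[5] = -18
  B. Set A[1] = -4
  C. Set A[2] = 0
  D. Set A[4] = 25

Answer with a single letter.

Option A: A[5] -13->-18, delta=-5, new_sum=60+(-5)=55 <-- matches target
Option B: A[1] -14->-4, delta=10, new_sum=60+(10)=70
Option C: A[2] 47->0, delta=-47, new_sum=60+(-47)=13
Option D: A[4] 42->25, delta=-17, new_sum=60+(-17)=43

Answer: A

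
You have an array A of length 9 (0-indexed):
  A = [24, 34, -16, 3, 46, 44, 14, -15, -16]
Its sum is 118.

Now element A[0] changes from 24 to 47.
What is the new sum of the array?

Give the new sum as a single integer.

Old value at index 0: 24
New value at index 0: 47
Delta = 47 - 24 = 23
New sum = old_sum + delta = 118 + (23) = 141

Answer: 141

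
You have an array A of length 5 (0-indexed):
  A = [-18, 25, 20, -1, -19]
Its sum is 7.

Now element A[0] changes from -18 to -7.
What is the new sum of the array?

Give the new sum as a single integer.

Answer: 18

Derivation:
Old value at index 0: -18
New value at index 0: -7
Delta = -7 - -18 = 11
New sum = old_sum + delta = 7 + (11) = 18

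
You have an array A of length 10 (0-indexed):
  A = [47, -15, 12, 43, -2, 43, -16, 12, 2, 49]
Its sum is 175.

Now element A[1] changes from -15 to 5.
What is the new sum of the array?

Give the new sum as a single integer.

Old value at index 1: -15
New value at index 1: 5
Delta = 5 - -15 = 20
New sum = old_sum + delta = 175 + (20) = 195

Answer: 195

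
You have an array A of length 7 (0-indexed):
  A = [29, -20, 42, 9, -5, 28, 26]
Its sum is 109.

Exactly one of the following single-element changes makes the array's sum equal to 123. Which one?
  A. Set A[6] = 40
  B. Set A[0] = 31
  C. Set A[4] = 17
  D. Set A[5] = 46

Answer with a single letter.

Answer: A

Derivation:
Option A: A[6] 26->40, delta=14, new_sum=109+(14)=123 <-- matches target
Option B: A[0] 29->31, delta=2, new_sum=109+(2)=111
Option C: A[4] -5->17, delta=22, new_sum=109+(22)=131
Option D: A[5] 28->46, delta=18, new_sum=109+(18)=127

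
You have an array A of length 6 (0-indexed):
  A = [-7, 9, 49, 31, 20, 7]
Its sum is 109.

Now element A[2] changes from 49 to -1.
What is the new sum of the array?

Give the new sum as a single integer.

Old value at index 2: 49
New value at index 2: -1
Delta = -1 - 49 = -50
New sum = old_sum + delta = 109 + (-50) = 59

Answer: 59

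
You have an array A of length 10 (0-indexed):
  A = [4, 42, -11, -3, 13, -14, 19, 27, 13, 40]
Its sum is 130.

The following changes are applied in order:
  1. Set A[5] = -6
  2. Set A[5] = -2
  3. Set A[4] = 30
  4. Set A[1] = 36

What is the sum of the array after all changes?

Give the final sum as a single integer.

Answer: 153

Derivation:
Initial sum: 130
Change 1: A[5] -14 -> -6, delta = 8, sum = 138
Change 2: A[5] -6 -> -2, delta = 4, sum = 142
Change 3: A[4] 13 -> 30, delta = 17, sum = 159
Change 4: A[1] 42 -> 36, delta = -6, sum = 153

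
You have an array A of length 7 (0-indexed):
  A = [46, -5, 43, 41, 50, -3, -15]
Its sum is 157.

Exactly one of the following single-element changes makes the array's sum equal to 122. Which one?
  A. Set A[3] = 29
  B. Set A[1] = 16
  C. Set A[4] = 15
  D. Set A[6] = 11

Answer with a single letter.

Answer: C

Derivation:
Option A: A[3] 41->29, delta=-12, new_sum=157+(-12)=145
Option B: A[1] -5->16, delta=21, new_sum=157+(21)=178
Option C: A[4] 50->15, delta=-35, new_sum=157+(-35)=122 <-- matches target
Option D: A[6] -15->11, delta=26, new_sum=157+(26)=183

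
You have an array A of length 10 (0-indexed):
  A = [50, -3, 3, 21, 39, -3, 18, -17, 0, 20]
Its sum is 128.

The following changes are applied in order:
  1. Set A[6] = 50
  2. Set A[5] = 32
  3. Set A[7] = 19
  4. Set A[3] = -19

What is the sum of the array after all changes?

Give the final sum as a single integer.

Initial sum: 128
Change 1: A[6] 18 -> 50, delta = 32, sum = 160
Change 2: A[5] -3 -> 32, delta = 35, sum = 195
Change 3: A[7] -17 -> 19, delta = 36, sum = 231
Change 4: A[3] 21 -> -19, delta = -40, sum = 191

Answer: 191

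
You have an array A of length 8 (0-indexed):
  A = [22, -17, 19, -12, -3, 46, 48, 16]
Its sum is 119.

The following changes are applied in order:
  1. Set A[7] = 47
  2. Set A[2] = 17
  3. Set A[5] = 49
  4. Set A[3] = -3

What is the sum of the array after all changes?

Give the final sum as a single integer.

Initial sum: 119
Change 1: A[7] 16 -> 47, delta = 31, sum = 150
Change 2: A[2] 19 -> 17, delta = -2, sum = 148
Change 3: A[5] 46 -> 49, delta = 3, sum = 151
Change 4: A[3] -12 -> -3, delta = 9, sum = 160

Answer: 160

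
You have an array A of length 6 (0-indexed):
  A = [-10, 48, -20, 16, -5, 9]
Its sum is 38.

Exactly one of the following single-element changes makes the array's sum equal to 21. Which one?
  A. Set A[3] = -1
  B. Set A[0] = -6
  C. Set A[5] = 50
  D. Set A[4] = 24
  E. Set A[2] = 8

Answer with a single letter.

Option A: A[3] 16->-1, delta=-17, new_sum=38+(-17)=21 <-- matches target
Option B: A[0] -10->-6, delta=4, new_sum=38+(4)=42
Option C: A[5] 9->50, delta=41, new_sum=38+(41)=79
Option D: A[4] -5->24, delta=29, new_sum=38+(29)=67
Option E: A[2] -20->8, delta=28, new_sum=38+(28)=66

Answer: A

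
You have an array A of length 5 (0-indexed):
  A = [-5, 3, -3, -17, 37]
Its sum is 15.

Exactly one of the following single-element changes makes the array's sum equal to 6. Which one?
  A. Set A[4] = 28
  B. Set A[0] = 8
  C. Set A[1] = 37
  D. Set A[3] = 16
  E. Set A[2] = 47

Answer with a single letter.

Option A: A[4] 37->28, delta=-9, new_sum=15+(-9)=6 <-- matches target
Option B: A[0] -5->8, delta=13, new_sum=15+(13)=28
Option C: A[1] 3->37, delta=34, new_sum=15+(34)=49
Option D: A[3] -17->16, delta=33, new_sum=15+(33)=48
Option E: A[2] -3->47, delta=50, new_sum=15+(50)=65

Answer: A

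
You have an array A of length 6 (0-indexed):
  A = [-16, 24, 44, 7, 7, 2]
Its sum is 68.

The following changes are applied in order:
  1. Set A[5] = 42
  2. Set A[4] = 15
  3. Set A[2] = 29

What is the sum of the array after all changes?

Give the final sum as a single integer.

Answer: 101

Derivation:
Initial sum: 68
Change 1: A[5] 2 -> 42, delta = 40, sum = 108
Change 2: A[4] 7 -> 15, delta = 8, sum = 116
Change 3: A[2] 44 -> 29, delta = -15, sum = 101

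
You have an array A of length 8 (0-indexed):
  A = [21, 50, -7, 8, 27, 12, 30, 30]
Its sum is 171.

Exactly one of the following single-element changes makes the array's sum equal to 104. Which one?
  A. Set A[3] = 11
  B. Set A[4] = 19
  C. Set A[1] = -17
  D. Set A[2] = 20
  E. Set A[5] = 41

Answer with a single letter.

Answer: C

Derivation:
Option A: A[3] 8->11, delta=3, new_sum=171+(3)=174
Option B: A[4] 27->19, delta=-8, new_sum=171+(-8)=163
Option C: A[1] 50->-17, delta=-67, new_sum=171+(-67)=104 <-- matches target
Option D: A[2] -7->20, delta=27, new_sum=171+(27)=198
Option E: A[5] 12->41, delta=29, new_sum=171+(29)=200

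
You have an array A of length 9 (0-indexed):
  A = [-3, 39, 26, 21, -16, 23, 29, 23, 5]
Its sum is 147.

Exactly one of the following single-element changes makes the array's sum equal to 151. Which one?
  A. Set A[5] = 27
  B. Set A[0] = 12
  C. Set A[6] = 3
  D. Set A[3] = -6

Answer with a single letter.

Answer: A

Derivation:
Option A: A[5] 23->27, delta=4, new_sum=147+(4)=151 <-- matches target
Option B: A[0] -3->12, delta=15, new_sum=147+(15)=162
Option C: A[6] 29->3, delta=-26, new_sum=147+(-26)=121
Option D: A[3] 21->-6, delta=-27, new_sum=147+(-27)=120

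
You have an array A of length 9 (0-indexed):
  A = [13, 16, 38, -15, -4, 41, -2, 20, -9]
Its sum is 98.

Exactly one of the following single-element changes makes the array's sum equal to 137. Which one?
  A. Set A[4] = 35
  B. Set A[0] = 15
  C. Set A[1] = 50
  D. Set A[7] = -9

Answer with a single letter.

Answer: A

Derivation:
Option A: A[4] -4->35, delta=39, new_sum=98+(39)=137 <-- matches target
Option B: A[0] 13->15, delta=2, new_sum=98+(2)=100
Option C: A[1] 16->50, delta=34, new_sum=98+(34)=132
Option D: A[7] 20->-9, delta=-29, new_sum=98+(-29)=69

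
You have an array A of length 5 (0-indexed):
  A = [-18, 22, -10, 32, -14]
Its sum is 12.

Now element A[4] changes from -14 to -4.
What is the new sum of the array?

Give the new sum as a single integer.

Answer: 22

Derivation:
Old value at index 4: -14
New value at index 4: -4
Delta = -4 - -14 = 10
New sum = old_sum + delta = 12 + (10) = 22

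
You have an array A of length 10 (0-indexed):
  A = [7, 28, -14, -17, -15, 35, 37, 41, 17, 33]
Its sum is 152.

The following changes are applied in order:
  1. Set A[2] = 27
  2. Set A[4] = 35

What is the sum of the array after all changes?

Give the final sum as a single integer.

Answer: 243

Derivation:
Initial sum: 152
Change 1: A[2] -14 -> 27, delta = 41, sum = 193
Change 2: A[4] -15 -> 35, delta = 50, sum = 243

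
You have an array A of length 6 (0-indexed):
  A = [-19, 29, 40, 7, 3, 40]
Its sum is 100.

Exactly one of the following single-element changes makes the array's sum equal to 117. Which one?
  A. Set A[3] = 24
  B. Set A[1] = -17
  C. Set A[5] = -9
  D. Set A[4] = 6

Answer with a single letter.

Option A: A[3] 7->24, delta=17, new_sum=100+(17)=117 <-- matches target
Option B: A[1] 29->-17, delta=-46, new_sum=100+(-46)=54
Option C: A[5] 40->-9, delta=-49, new_sum=100+(-49)=51
Option D: A[4] 3->6, delta=3, new_sum=100+(3)=103

Answer: A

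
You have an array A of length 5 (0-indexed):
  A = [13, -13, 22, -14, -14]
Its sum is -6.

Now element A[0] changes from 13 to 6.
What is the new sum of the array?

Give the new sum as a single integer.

Old value at index 0: 13
New value at index 0: 6
Delta = 6 - 13 = -7
New sum = old_sum + delta = -6 + (-7) = -13

Answer: -13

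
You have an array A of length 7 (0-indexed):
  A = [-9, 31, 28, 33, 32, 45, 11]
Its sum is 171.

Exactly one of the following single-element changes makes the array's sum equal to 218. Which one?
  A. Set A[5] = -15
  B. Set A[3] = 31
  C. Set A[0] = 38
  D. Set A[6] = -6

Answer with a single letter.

Answer: C

Derivation:
Option A: A[5] 45->-15, delta=-60, new_sum=171+(-60)=111
Option B: A[3] 33->31, delta=-2, new_sum=171+(-2)=169
Option C: A[0] -9->38, delta=47, new_sum=171+(47)=218 <-- matches target
Option D: A[6] 11->-6, delta=-17, new_sum=171+(-17)=154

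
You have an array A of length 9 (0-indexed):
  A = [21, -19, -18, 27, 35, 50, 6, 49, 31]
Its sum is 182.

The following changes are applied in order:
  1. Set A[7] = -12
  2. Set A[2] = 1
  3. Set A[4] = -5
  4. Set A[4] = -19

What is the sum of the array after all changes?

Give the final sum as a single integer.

Answer: 86

Derivation:
Initial sum: 182
Change 1: A[7] 49 -> -12, delta = -61, sum = 121
Change 2: A[2] -18 -> 1, delta = 19, sum = 140
Change 3: A[4] 35 -> -5, delta = -40, sum = 100
Change 4: A[4] -5 -> -19, delta = -14, sum = 86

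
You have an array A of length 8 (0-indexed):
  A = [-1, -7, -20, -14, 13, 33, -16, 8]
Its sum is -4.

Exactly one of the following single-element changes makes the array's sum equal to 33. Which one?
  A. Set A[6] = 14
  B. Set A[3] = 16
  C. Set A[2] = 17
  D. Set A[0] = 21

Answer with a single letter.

Answer: C

Derivation:
Option A: A[6] -16->14, delta=30, new_sum=-4+(30)=26
Option B: A[3] -14->16, delta=30, new_sum=-4+(30)=26
Option C: A[2] -20->17, delta=37, new_sum=-4+(37)=33 <-- matches target
Option D: A[0] -1->21, delta=22, new_sum=-4+(22)=18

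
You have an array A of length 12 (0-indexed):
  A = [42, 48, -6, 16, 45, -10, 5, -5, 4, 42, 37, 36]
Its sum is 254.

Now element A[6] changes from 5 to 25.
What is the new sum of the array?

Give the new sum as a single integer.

Old value at index 6: 5
New value at index 6: 25
Delta = 25 - 5 = 20
New sum = old_sum + delta = 254 + (20) = 274

Answer: 274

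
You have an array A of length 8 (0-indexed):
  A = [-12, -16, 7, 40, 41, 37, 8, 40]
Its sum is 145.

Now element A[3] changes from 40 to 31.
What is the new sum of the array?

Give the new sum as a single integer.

Old value at index 3: 40
New value at index 3: 31
Delta = 31 - 40 = -9
New sum = old_sum + delta = 145 + (-9) = 136

Answer: 136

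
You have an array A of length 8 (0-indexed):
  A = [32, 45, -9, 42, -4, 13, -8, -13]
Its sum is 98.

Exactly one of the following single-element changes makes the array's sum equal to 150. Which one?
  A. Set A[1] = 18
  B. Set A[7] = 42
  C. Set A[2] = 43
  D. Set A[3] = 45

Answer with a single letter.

Answer: C

Derivation:
Option A: A[1] 45->18, delta=-27, new_sum=98+(-27)=71
Option B: A[7] -13->42, delta=55, new_sum=98+(55)=153
Option C: A[2] -9->43, delta=52, new_sum=98+(52)=150 <-- matches target
Option D: A[3] 42->45, delta=3, new_sum=98+(3)=101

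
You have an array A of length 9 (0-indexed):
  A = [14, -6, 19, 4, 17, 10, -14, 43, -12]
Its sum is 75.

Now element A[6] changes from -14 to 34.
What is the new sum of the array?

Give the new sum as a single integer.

Answer: 123

Derivation:
Old value at index 6: -14
New value at index 6: 34
Delta = 34 - -14 = 48
New sum = old_sum + delta = 75 + (48) = 123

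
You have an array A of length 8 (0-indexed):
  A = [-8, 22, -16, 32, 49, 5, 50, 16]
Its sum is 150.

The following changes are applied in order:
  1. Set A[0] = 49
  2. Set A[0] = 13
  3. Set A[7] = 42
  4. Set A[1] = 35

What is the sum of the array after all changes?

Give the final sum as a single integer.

Initial sum: 150
Change 1: A[0] -8 -> 49, delta = 57, sum = 207
Change 2: A[0] 49 -> 13, delta = -36, sum = 171
Change 3: A[7] 16 -> 42, delta = 26, sum = 197
Change 4: A[1] 22 -> 35, delta = 13, sum = 210

Answer: 210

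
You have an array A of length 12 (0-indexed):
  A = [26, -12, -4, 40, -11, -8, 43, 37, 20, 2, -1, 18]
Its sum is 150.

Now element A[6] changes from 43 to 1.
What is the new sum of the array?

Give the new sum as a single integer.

Answer: 108

Derivation:
Old value at index 6: 43
New value at index 6: 1
Delta = 1 - 43 = -42
New sum = old_sum + delta = 150 + (-42) = 108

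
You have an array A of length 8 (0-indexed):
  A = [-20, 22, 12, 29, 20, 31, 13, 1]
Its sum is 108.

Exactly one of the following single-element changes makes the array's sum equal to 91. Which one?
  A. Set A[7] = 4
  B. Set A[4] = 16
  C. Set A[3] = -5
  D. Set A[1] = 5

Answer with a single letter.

Answer: D

Derivation:
Option A: A[7] 1->4, delta=3, new_sum=108+(3)=111
Option B: A[4] 20->16, delta=-4, new_sum=108+(-4)=104
Option C: A[3] 29->-5, delta=-34, new_sum=108+(-34)=74
Option D: A[1] 22->5, delta=-17, new_sum=108+(-17)=91 <-- matches target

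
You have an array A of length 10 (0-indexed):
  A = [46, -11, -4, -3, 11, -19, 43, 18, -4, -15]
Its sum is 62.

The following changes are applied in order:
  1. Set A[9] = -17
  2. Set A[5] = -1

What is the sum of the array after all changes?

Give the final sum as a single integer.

Initial sum: 62
Change 1: A[9] -15 -> -17, delta = -2, sum = 60
Change 2: A[5] -19 -> -1, delta = 18, sum = 78

Answer: 78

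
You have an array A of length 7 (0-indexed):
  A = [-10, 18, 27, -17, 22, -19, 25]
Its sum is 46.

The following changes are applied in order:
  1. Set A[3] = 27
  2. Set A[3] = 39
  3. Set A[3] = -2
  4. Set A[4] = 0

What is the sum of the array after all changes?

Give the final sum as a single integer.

Initial sum: 46
Change 1: A[3] -17 -> 27, delta = 44, sum = 90
Change 2: A[3] 27 -> 39, delta = 12, sum = 102
Change 3: A[3] 39 -> -2, delta = -41, sum = 61
Change 4: A[4] 22 -> 0, delta = -22, sum = 39

Answer: 39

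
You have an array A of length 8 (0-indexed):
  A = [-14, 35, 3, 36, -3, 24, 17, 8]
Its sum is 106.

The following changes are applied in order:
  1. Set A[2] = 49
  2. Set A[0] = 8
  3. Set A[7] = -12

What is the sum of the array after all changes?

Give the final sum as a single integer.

Initial sum: 106
Change 1: A[2] 3 -> 49, delta = 46, sum = 152
Change 2: A[0] -14 -> 8, delta = 22, sum = 174
Change 3: A[7] 8 -> -12, delta = -20, sum = 154

Answer: 154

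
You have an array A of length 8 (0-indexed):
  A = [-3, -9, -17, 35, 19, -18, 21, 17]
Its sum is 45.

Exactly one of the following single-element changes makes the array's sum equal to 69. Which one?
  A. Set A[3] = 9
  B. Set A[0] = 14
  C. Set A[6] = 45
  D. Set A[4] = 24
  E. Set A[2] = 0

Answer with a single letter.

Option A: A[3] 35->9, delta=-26, new_sum=45+(-26)=19
Option B: A[0] -3->14, delta=17, new_sum=45+(17)=62
Option C: A[6] 21->45, delta=24, new_sum=45+(24)=69 <-- matches target
Option D: A[4] 19->24, delta=5, new_sum=45+(5)=50
Option E: A[2] -17->0, delta=17, new_sum=45+(17)=62

Answer: C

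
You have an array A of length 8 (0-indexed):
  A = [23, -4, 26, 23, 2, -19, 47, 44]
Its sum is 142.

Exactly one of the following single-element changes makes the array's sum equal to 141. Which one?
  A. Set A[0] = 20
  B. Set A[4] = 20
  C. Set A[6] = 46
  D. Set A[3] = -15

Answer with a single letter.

Answer: C

Derivation:
Option A: A[0] 23->20, delta=-3, new_sum=142+(-3)=139
Option B: A[4] 2->20, delta=18, new_sum=142+(18)=160
Option C: A[6] 47->46, delta=-1, new_sum=142+(-1)=141 <-- matches target
Option D: A[3] 23->-15, delta=-38, new_sum=142+(-38)=104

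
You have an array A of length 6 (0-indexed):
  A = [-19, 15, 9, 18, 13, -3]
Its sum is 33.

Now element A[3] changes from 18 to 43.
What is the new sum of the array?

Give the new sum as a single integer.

Answer: 58

Derivation:
Old value at index 3: 18
New value at index 3: 43
Delta = 43 - 18 = 25
New sum = old_sum + delta = 33 + (25) = 58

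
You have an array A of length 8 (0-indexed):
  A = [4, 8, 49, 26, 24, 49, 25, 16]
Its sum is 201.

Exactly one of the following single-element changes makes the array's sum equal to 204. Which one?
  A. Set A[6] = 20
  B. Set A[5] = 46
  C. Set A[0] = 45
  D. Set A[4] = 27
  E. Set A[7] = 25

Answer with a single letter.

Answer: D

Derivation:
Option A: A[6] 25->20, delta=-5, new_sum=201+(-5)=196
Option B: A[5] 49->46, delta=-3, new_sum=201+(-3)=198
Option C: A[0] 4->45, delta=41, new_sum=201+(41)=242
Option D: A[4] 24->27, delta=3, new_sum=201+(3)=204 <-- matches target
Option E: A[7] 16->25, delta=9, new_sum=201+(9)=210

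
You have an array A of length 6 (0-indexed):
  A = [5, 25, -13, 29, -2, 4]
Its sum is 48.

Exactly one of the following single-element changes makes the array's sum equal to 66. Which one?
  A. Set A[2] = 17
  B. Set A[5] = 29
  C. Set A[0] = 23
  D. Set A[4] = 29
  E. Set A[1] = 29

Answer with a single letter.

Option A: A[2] -13->17, delta=30, new_sum=48+(30)=78
Option B: A[5] 4->29, delta=25, new_sum=48+(25)=73
Option C: A[0] 5->23, delta=18, new_sum=48+(18)=66 <-- matches target
Option D: A[4] -2->29, delta=31, new_sum=48+(31)=79
Option E: A[1] 25->29, delta=4, new_sum=48+(4)=52

Answer: C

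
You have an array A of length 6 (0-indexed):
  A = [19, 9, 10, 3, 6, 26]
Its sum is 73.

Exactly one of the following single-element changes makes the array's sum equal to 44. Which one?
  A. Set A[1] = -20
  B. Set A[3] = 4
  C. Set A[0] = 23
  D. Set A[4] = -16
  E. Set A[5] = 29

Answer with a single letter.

Answer: A

Derivation:
Option A: A[1] 9->-20, delta=-29, new_sum=73+(-29)=44 <-- matches target
Option B: A[3] 3->4, delta=1, new_sum=73+(1)=74
Option C: A[0] 19->23, delta=4, new_sum=73+(4)=77
Option D: A[4] 6->-16, delta=-22, new_sum=73+(-22)=51
Option E: A[5] 26->29, delta=3, new_sum=73+(3)=76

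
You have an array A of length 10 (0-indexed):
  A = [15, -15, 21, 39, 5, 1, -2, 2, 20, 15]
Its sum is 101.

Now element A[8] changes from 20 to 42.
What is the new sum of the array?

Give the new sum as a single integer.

Answer: 123

Derivation:
Old value at index 8: 20
New value at index 8: 42
Delta = 42 - 20 = 22
New sum = old_sum + delta = 101 + (22) = 123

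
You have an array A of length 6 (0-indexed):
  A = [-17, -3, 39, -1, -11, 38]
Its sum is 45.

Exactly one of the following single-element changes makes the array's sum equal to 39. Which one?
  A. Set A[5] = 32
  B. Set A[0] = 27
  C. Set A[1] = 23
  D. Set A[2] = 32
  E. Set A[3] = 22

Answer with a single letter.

Answer: A

Derivation:
Option A: A[5] 38->32, delta=-6, new_sum=45+(-6)=39 <-- matches target
Option B: A[0] -17->27, delta=44, new_sum=45+(44)=89
Option C: A[1] -3->23, delta=26, new_sum=45+(26)=71
Option D: A[2] 39->32, delta=-7, new_sum=45+(-7)=38
Option E: A[3] -1->22, delta=23, new_sum=45+(23)=68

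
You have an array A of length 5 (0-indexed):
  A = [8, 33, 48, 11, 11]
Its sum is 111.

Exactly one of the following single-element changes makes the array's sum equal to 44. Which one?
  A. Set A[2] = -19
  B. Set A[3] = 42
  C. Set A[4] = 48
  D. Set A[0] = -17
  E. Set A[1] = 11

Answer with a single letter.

Answer: A

Derivation:
Option A: A[2] 48->-19, delta=-67, new_sum=111+(-67)=44 <-- matches target
Option B: A[3] 11->42, delta=31, new_sum=111+(31)=142
Option C: A[4] 11->48, delta=37, new_sum=111+(37)=148
Option D: A[0] 8->-17, delta=-25, new_sum=111+(-25)=86
Option E: A[1] 33->11, delta=-22, new_sum=111+(-22)=89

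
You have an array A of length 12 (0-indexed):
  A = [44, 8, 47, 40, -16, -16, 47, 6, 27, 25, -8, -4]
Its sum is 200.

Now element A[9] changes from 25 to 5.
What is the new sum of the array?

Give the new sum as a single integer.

Old value at index 9: 25
New value at index 9: 5
Delta = 5 - 25 = -20
New sum = old_sum + delta = 200 + (-20) = 180

Answer: 180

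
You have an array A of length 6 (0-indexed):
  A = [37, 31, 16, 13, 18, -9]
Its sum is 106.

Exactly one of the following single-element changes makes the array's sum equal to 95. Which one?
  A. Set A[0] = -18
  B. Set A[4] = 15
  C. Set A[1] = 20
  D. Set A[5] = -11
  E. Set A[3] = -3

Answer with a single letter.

Answer: C

Derivation:
Option A: A[0] 37->-18, delta=-55, new_sum=106+(-55)=51
Option B: A[4] 18->15, delta=-3, new_sum=106+(-3)=103
Option C: A[1] 31->20, delta=-11, new_sum=106+(-11)=95 <-- matches target
Option D: A[5] -9->-11, delta=-2, new_sum=106+(-2)=104
Option E: A[3] 13->-3, delta=-16, new_sum=106+(-16)=90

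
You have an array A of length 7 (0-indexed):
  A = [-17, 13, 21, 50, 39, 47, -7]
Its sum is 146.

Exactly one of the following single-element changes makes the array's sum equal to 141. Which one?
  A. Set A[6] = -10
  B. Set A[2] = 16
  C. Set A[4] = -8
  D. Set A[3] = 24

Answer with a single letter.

Option A: A[6] -7->-10, delta=-3, new_sum=146+(-3)=143
Option B: A[2] 21->16, delta=-5, new_sum=146+(-5)=141 <-- matches target
Option C: A[4] 39->-8, delta=-47, new_sum=146+(-47)=99
Option D: A[3] 50->24, delta=-26, new_sum=146+(-26)=120

Answer: B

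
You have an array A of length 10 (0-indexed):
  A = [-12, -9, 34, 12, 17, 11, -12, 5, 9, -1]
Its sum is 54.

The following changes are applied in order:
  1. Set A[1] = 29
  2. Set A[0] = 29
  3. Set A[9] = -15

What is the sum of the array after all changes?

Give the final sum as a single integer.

Answer: 119

Derivation:
Initial sum: 54
Change 1: A[1] -9 -> 29, delta = 38, sum = 92
Change 2: A[0] -12 -> 29, delta = 41, sum = 133
Change 3: A[9] -1 -> -15, delta = -14, sum = 119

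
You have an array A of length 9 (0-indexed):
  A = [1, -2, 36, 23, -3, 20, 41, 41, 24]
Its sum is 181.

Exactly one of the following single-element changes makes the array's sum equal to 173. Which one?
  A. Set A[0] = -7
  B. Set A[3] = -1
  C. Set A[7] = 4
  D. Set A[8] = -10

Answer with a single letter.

Option A: A[0] 1->-7, delta=-8, new_sum=181+(-8)=173 <-- matches target
Option B: A[3] 23->-1, delta=-24, new_sum=181+(-24)=157
Option C: A[7] 41->4, delta=-37, new_sum=181+(-37)=144
Option D: A[8] 24->-10, delta=-34, new_sum=181+(-34)=147

Answer: A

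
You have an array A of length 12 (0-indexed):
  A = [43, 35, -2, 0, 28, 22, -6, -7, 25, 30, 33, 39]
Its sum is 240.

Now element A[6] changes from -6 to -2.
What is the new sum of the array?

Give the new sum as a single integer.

Old value at index 6: -6
New value at index 6: -2
Delta = -2 - -6 = 4
New sum = old_sum + delta = 240 + (4) = 244

Answer: 244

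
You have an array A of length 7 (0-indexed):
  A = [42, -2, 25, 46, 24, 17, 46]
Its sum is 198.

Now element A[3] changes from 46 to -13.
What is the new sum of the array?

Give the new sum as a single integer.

Answer: 139

Derivation:
Old value at index 3: 46
New value at index 3: -13
Delta = -13 - 46 = -59
New sum = old_sum + delta = 198 + (-59) = 139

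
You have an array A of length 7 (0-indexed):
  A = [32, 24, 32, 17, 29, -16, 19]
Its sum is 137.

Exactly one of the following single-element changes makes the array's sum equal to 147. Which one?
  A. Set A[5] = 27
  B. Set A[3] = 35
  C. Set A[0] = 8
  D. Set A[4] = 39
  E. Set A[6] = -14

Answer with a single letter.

Option A: A[5] -16->27, delta=43, new_sum=137+(43)=180
Option B: A[3] 17->35, delta=18, new_sum=137+(18)=155
Option C: A[0] 32->8, delta=-24, new_sum=137+(-24)=113
Option D: A[4] 29->39, delta=10, new_sum=137+(10)=147 <-- matches target
Option E: A[6] 19->-14, delta=-33, new_sum=137+(-33)=104

Answer: D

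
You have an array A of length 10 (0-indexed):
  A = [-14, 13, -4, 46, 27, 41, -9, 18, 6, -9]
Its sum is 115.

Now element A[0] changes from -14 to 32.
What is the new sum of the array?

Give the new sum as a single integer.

Old value at index 0: -14
New value at index 0: 32
Delta = 32 - -14 = 46
New sum = old_sum + delta = 115 + (46) = 161

Answer: 161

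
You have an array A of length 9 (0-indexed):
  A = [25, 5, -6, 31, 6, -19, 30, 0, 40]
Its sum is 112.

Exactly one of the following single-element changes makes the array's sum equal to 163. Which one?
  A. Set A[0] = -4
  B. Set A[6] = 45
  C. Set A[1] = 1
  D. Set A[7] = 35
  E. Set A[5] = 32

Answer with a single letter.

Answer: E

Derivation:
Option A: A[0] 25->-4, delta=-29, new_sum=112+(-29)=83
Option B: A[6] 30->45, delta=15, new_sum=112+(15)=127
Option C: A[1] 5->1, delta=-4, new_sum=112+(-4)=108
Option D: A[7] 0->35, delta=35, new_sum=112+(35)=147
Option E: A[5] -19->32, delta=51, new_sum=112+(51)=163 <-- matches target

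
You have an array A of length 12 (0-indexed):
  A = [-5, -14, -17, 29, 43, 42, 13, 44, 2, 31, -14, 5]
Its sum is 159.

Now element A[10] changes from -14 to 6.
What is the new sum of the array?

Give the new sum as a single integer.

Old value at index 10: -14
New value at index 10: 6
Delta = 6 - -14 = 20
New sum = old_sum + delta = 159 + (20) = 179

Answer: 179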